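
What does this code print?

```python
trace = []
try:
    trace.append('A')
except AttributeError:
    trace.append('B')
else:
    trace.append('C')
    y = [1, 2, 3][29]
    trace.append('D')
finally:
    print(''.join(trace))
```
AC

Try succeeds, else appends 'C', IndexError in else is uncaught, finally prints before exception propagates ('D' never appended)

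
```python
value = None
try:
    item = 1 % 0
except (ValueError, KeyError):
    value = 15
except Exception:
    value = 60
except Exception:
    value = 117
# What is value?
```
60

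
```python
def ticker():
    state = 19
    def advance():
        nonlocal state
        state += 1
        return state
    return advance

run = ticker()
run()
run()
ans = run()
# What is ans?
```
22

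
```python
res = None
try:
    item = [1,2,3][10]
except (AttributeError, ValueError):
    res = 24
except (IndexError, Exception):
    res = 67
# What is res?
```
67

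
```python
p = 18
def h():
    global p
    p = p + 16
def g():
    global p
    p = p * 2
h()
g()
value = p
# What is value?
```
68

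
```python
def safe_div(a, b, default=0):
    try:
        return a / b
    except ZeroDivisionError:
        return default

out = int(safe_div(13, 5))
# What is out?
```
2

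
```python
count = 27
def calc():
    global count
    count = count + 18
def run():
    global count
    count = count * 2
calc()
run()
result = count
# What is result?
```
90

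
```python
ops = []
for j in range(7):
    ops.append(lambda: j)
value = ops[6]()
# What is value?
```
6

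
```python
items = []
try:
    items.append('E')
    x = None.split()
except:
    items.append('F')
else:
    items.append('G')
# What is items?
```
['E', 'F']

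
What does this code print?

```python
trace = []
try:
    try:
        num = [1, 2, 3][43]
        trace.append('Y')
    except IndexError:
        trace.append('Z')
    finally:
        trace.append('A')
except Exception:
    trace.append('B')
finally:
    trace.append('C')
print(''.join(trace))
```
ZAC

Both finally blocks run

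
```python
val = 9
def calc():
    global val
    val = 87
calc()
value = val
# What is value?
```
87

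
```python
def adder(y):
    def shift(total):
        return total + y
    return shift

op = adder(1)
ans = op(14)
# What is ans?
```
15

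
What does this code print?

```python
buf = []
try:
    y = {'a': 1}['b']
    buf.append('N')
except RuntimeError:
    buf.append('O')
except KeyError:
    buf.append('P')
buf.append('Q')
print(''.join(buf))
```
PQ

KeyError is caught by its specific handler, not RuntimeError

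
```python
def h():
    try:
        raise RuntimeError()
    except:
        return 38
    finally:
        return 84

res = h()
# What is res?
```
84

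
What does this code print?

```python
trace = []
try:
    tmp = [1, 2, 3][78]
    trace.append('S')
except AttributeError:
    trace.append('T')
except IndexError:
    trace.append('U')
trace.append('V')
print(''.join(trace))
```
UV

IndexError is caught by its specific handler, not AttributeError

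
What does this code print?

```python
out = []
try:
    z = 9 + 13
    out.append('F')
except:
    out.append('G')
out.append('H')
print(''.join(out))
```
FH

No exception, try block completes normally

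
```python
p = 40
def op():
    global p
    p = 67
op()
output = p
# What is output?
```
67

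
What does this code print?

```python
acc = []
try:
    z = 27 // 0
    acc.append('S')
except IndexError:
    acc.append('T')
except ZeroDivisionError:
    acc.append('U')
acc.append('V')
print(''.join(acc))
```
UV

ZeroDivisionError is caught by its specific handler, not IndexError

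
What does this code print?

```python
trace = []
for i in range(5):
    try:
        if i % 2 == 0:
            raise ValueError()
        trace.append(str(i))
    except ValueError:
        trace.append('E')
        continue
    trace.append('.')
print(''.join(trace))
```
E1.E3.E

continue in except skips rest of loop body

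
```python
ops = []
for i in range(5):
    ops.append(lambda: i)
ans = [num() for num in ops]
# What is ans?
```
[4, 4, 4, 4, 4]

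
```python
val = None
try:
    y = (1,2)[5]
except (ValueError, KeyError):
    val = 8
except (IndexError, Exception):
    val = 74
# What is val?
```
74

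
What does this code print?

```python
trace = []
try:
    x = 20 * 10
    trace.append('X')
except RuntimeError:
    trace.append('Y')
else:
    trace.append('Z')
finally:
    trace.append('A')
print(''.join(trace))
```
XZA

else runs before finally when no exception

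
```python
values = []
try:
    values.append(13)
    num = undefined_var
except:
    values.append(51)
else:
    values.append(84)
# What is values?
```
[13, 51]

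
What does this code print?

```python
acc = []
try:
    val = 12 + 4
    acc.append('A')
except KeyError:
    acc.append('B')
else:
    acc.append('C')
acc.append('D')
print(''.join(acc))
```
ACD

else block runs when no exception occurs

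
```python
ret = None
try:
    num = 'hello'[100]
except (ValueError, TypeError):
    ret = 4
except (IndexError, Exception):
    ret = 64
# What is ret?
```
64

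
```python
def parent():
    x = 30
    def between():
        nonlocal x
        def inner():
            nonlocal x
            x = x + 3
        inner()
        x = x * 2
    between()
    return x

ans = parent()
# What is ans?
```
66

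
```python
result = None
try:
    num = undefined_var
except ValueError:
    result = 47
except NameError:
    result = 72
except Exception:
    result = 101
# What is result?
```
72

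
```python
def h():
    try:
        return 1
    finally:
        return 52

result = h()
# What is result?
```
52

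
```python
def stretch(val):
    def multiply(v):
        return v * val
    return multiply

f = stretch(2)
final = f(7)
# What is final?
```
14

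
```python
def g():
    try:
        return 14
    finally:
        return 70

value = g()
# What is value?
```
70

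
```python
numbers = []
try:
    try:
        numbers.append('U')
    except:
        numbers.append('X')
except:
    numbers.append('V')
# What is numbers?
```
['U']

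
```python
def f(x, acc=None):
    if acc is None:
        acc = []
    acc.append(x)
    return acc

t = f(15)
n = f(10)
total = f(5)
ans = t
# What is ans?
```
[15]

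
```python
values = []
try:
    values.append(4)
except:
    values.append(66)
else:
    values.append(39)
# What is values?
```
[4, 39]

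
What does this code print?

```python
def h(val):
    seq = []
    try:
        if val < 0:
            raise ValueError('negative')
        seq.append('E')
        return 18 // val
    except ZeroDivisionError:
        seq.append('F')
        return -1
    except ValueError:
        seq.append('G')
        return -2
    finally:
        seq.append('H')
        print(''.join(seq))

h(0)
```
EFH

val=0 causes ZeroDivisionError, caught, finally prints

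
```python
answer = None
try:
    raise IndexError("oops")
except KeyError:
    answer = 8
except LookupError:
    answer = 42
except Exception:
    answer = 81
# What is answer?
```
42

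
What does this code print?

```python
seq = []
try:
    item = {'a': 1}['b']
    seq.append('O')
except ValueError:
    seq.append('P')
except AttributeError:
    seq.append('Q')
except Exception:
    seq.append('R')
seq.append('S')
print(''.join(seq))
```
RS

KeyError not specifically caught, falls to Exception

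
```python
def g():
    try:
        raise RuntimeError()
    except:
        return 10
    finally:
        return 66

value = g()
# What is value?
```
66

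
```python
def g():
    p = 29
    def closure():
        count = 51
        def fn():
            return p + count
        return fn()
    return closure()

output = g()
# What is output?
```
80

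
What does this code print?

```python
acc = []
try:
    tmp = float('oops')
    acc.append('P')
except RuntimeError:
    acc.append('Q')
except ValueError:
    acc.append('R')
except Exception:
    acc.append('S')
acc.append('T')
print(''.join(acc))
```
RT

ValueError matches before generic Exception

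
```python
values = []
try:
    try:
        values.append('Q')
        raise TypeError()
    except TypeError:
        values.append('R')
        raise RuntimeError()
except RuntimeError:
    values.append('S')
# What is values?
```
['Q', 'R', 'S']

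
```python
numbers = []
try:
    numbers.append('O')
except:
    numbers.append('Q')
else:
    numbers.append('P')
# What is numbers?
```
['O', 'P']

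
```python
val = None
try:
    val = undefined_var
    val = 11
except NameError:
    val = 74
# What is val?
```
74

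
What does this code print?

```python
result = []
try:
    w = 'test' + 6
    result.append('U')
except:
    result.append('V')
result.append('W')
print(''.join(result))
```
VW

Exception raised in try, caught by bare except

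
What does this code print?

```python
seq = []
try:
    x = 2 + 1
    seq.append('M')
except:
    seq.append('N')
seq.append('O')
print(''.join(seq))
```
MO

No exception, try block completes normally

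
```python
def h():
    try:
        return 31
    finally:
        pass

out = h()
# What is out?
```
31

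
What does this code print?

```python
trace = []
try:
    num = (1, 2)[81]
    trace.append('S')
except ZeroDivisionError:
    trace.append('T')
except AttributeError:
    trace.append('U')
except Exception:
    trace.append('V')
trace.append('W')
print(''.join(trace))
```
VW

IndexError not specifically caught, falls to Exception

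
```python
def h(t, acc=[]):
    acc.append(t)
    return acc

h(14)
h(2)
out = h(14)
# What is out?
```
[14, 2, 14]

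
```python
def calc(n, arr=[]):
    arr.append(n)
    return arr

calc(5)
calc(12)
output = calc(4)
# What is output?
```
[5, 12, 4]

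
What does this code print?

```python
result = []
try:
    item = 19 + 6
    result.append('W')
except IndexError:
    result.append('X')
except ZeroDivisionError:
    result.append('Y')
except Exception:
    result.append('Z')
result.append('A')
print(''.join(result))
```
WA

No exception, try block completes normally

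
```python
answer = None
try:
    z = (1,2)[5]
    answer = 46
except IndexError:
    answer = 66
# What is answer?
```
66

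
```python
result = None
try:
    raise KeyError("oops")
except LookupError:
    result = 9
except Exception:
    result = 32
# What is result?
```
9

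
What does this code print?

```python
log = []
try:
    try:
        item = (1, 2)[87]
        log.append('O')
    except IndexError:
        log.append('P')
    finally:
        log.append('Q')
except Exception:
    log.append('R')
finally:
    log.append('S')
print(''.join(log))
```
PQS

Both finally blocks run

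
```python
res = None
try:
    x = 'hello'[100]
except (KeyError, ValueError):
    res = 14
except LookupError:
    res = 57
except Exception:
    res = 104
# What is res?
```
57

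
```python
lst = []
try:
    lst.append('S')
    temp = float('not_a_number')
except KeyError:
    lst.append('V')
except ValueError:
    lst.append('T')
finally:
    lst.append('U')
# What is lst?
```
['S', 'T', 'U']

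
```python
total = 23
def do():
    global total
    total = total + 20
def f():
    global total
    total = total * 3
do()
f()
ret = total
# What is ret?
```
129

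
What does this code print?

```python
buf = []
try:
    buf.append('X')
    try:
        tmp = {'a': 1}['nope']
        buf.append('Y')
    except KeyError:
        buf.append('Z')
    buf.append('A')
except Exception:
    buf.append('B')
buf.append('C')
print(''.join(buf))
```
XZAC

Inner exception caught by inner handler, outer continues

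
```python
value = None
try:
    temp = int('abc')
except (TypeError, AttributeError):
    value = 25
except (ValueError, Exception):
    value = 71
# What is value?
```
71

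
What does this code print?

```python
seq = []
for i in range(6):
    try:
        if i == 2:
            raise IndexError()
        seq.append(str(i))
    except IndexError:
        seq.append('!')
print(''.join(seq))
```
01!345

Exception on i=2 caught, loop continues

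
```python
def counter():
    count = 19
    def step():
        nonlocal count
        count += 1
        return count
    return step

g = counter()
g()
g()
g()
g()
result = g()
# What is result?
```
24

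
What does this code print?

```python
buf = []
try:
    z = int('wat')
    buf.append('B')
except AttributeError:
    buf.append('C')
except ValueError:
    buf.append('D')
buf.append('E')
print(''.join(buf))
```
DE

ValueError is caught by its specific handler, not AttributeError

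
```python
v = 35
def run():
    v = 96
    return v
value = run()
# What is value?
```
96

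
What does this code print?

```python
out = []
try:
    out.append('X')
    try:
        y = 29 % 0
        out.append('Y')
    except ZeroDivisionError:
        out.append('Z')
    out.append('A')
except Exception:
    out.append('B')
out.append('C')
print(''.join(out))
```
XZAC

Inner exception caught by inner handler, outer continues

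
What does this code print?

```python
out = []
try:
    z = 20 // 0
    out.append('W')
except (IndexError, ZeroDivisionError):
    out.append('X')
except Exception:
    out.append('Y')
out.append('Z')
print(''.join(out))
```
XZ

ZeroDivisionError matches tuple containing it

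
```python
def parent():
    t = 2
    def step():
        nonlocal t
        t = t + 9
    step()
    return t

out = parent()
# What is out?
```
11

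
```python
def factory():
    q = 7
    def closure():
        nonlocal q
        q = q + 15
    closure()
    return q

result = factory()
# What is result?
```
22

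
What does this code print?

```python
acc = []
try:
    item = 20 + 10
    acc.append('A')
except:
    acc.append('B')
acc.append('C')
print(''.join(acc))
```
AC

No exception, try block completes normally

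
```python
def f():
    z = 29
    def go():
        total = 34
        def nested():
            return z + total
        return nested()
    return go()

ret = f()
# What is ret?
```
63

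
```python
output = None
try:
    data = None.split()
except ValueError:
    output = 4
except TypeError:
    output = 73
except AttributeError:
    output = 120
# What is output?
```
120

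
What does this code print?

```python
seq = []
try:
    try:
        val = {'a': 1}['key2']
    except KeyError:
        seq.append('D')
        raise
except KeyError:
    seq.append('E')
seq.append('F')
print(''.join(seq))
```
DEF

raise without argument re-raises current exception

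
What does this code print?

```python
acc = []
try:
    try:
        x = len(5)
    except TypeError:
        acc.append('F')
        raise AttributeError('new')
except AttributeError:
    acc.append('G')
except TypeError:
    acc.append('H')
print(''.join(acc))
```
FG

New AttributeError raised, caught by outer AttributeError handler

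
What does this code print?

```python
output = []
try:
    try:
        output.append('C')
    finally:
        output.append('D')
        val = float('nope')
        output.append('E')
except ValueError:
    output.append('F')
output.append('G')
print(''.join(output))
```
CDFG

Exception in inner finally caught by outer except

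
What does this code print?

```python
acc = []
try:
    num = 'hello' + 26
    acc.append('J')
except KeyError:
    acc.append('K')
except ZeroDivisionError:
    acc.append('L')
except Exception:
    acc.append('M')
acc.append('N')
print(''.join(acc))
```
MN

TypeError not specifically caught, falls to Exception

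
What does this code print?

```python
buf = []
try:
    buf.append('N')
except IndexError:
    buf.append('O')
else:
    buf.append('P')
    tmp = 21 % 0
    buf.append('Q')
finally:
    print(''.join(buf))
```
NP

Try succeeds, else appends 'P', ZeroDivisionError in else is uncaught, finally prints before exception propagates ('Q' never appended)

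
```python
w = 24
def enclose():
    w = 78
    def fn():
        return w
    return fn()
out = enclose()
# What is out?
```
78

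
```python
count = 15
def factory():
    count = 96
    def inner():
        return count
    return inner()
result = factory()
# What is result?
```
96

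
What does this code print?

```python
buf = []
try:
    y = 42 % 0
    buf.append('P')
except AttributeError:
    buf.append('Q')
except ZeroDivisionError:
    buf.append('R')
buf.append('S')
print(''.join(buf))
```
RS

ZeroDivisionError is caught by its specific handler, not AttributeError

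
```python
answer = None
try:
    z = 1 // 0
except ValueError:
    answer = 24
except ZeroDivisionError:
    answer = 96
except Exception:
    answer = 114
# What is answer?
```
96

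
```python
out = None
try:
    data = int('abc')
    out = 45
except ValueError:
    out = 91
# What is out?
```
91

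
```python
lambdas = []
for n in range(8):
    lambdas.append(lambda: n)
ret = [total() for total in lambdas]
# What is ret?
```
[7, 7, 7, 7, 7, 7, 7, 7]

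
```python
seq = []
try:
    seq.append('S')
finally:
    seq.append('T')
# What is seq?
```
['S', 'T']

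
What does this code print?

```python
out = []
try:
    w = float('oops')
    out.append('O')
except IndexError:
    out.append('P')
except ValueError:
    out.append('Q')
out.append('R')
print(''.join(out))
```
QR

ValueError is caught by its specific handler, not IndexError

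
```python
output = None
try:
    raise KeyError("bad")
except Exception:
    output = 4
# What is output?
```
4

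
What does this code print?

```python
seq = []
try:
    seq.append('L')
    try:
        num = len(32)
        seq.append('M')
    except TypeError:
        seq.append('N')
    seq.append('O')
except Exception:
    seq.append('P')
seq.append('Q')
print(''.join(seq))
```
LNOQ

Inner exception caught by inner handler, outer continues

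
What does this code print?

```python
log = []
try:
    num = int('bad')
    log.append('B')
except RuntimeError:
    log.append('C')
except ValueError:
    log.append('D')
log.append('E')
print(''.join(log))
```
DE

ValueError is caught by its specific handler, not RuntimeError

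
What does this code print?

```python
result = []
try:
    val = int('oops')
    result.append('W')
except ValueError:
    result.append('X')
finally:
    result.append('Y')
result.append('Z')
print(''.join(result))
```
XYZ

finally always runs, even after exception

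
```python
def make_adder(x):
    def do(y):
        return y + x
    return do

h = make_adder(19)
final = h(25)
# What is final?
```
44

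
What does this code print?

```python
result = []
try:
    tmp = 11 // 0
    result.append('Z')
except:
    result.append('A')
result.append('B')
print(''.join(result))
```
AB

Exception raised in try, caught by bare except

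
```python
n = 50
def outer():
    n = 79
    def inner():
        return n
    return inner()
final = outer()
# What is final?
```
79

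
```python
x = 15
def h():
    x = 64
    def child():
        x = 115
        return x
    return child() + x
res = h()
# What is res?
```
179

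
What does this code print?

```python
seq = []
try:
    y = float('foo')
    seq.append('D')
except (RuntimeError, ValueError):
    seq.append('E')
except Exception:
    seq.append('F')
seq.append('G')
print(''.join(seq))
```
EG

ValueError matches tuple containing it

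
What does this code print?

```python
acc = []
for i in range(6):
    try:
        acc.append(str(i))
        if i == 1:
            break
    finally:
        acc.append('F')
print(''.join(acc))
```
0F1F

finally runs even when breaking out of loop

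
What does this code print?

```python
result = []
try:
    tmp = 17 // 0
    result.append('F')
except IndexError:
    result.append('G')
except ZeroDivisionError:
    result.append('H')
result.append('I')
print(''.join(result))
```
HI

ZeroDivisionError is caught by its specific handler, not IndexError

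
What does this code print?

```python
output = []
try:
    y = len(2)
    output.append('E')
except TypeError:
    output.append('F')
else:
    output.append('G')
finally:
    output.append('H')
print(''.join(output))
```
FH

Exception: except runs, else skipped, finally runs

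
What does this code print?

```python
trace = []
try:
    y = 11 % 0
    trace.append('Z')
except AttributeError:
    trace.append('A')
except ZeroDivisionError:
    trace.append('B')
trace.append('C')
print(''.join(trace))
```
BC

ZeroDivisionError is caught by its specific handler, not AttributeError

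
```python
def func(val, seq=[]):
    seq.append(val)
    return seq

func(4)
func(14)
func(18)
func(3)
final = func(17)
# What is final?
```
[4, 14, 18, 3, 17]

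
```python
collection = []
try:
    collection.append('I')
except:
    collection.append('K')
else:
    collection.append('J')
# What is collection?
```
['I', 'J']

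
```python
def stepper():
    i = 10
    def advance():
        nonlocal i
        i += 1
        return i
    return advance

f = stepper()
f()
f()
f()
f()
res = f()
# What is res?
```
15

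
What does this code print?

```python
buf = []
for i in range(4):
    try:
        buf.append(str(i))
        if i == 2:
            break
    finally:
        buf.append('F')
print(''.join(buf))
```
0F1F2F

finally runs even when breaking out of loop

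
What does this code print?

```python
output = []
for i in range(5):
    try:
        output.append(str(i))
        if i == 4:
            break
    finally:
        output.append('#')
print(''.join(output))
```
0#1#2#3#4#

finally runs even when breaking out of loop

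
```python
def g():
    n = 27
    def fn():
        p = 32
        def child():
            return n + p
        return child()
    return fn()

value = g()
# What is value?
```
59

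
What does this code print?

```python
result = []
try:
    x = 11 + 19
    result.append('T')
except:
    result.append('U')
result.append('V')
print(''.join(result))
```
TV

No exception, try block completes normally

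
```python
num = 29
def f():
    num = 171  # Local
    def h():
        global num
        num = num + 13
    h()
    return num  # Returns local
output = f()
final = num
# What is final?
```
42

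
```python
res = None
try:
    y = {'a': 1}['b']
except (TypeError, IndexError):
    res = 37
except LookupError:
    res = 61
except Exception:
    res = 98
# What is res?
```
61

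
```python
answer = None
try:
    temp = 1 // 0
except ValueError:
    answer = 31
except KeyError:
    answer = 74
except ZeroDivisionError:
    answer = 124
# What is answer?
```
124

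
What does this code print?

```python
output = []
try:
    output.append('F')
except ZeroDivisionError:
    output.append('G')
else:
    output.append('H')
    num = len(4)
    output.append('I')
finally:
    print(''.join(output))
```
FH

Try succeeds, else appends 'H', TypeError in else is uncaught, finally prints before exception propagates ('I' never appended)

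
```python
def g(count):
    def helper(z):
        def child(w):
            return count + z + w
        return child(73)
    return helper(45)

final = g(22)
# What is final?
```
140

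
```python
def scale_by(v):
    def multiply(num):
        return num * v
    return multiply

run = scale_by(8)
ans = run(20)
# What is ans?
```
160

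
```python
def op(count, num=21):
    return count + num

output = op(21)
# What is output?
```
42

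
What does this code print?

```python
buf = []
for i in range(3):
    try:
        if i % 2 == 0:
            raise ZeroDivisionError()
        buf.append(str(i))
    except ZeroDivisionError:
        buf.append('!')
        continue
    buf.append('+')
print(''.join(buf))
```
!1+!

continue in except skips rest of loop body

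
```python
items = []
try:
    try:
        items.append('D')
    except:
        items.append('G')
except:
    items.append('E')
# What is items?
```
['D']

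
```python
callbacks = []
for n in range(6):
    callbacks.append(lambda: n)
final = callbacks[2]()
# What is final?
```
5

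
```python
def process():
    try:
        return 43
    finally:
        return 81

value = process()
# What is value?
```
81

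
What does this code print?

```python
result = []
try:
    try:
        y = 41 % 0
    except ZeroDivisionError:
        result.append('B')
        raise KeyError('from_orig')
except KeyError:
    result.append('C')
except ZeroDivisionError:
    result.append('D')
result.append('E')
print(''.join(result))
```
BCE

KeyError raised and caught, original ZeroDivisionError not re-raised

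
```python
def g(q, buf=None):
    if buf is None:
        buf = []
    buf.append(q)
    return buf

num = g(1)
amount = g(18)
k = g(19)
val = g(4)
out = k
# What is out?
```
[19]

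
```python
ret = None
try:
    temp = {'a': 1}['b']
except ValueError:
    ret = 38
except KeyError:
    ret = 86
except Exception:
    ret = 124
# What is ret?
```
86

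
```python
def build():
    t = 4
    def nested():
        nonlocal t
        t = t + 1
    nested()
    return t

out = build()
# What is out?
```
5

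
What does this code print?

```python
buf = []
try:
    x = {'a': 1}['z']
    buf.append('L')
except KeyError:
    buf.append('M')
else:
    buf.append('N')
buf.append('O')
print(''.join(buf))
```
MO

else block skipped when exception is caught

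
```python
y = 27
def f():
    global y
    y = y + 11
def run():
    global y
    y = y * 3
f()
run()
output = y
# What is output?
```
114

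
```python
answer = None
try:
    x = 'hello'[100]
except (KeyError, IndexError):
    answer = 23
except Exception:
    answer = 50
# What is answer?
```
23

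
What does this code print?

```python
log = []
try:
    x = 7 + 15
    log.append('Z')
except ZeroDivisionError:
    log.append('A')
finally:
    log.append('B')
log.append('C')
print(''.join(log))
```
ZBC

finally runs after normal execution too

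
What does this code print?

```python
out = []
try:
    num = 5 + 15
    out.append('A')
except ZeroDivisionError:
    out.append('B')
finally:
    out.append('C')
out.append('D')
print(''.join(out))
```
ACD

finally runs after normal execution too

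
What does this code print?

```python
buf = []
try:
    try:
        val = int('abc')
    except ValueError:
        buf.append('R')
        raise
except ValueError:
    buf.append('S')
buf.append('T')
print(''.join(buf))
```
RST

raise without argument re-raises current exception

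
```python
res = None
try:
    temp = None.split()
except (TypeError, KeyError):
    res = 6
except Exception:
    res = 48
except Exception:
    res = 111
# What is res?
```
48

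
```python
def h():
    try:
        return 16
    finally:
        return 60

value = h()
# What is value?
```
60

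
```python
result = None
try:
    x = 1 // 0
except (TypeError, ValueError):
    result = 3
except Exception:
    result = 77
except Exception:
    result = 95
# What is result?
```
77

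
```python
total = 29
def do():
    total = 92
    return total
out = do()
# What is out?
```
92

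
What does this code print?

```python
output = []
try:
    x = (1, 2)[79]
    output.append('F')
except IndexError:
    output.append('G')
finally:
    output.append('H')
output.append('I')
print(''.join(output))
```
GHI

finally always runs, even after exception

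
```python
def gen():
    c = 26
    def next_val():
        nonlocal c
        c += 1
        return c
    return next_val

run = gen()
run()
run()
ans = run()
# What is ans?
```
29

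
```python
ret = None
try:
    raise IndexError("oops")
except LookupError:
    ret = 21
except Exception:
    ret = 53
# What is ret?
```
21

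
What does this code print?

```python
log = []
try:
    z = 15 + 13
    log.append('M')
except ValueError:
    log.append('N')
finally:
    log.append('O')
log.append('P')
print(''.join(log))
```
MOP

finally runs after normal execution too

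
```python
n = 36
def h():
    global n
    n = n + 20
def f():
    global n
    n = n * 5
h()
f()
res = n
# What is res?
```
280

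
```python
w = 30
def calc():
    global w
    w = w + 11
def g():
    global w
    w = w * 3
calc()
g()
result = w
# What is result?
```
123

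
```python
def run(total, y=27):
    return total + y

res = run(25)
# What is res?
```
52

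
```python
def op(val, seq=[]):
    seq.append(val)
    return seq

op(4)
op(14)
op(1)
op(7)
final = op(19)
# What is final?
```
[4, 14, 1, 7, 19]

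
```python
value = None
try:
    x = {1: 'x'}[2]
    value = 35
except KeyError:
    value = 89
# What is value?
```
89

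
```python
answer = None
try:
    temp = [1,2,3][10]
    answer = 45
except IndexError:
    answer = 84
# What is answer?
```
84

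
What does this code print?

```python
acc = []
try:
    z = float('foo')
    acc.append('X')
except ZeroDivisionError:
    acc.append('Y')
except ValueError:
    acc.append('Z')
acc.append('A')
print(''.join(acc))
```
ZA

ValueError is caught by its specific handler, not ZeroDivisionError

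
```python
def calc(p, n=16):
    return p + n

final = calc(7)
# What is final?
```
23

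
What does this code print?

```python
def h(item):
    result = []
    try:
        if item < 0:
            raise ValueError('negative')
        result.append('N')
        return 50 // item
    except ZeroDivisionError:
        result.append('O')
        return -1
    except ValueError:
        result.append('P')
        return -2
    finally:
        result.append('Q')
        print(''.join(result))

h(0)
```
NOQ

item=0 causes ZeroDivisionError, caught, finally prints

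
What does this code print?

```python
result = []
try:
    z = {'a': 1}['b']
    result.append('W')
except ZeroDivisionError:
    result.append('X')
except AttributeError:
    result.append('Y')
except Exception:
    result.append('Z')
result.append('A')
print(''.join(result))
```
ZA

KeyError not specifically caught, falls to Exception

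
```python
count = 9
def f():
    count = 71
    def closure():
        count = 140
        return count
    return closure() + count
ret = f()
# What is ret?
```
211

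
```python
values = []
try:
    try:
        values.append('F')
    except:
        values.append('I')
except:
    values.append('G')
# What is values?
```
['F']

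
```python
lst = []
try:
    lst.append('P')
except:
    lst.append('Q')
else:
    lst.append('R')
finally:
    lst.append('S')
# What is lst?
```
['P', 'R', 'S']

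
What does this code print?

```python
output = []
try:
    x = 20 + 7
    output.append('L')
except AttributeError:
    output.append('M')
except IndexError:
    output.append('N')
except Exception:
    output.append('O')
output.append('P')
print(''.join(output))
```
LP

No exception, try block completes normally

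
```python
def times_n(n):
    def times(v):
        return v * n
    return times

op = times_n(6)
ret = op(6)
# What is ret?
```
36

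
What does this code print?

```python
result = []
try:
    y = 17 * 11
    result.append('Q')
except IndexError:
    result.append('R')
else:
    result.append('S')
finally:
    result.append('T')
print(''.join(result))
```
QST

else runs before finally when no exception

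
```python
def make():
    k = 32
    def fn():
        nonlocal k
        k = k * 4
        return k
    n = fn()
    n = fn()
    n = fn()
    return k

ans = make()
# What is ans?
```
2048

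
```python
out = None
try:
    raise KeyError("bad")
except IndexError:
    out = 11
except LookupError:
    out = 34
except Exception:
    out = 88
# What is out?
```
34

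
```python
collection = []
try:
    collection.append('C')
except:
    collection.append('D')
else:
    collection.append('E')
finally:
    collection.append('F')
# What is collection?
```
['C', 'E', 'F']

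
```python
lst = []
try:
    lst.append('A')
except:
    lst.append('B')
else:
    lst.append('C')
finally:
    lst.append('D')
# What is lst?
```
['A', 'C', 'D']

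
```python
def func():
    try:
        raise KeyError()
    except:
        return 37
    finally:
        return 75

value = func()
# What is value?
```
75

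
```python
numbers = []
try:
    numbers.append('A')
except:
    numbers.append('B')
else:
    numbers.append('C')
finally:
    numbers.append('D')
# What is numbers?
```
['A', 'C', 'D']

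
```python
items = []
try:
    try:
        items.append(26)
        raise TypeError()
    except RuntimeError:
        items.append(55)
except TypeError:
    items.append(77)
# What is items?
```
[26, 77]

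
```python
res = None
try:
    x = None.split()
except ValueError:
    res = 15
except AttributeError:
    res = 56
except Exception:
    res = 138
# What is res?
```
56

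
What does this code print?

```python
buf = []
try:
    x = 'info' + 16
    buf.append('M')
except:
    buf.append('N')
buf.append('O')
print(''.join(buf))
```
NO

Exception raised in try, caught by bare except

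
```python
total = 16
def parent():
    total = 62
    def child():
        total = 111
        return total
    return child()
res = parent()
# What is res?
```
111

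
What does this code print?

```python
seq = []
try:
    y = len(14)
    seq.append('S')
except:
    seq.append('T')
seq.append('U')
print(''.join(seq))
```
TU

Exception raised in try, caught by bare except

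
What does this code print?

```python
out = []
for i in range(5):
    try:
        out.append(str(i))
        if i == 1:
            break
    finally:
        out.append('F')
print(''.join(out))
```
0F1F

finally runs even when breaking out of loop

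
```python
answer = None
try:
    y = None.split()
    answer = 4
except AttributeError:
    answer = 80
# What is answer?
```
80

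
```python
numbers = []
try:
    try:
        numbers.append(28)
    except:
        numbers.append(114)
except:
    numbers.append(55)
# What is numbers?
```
[28]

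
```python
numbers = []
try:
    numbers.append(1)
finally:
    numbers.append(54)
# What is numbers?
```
[1, 54]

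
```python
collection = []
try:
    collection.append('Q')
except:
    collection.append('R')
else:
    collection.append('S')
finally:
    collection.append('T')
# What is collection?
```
['Q', 'S', 'T']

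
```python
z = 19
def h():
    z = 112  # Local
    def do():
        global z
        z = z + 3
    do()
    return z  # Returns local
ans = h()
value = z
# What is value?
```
22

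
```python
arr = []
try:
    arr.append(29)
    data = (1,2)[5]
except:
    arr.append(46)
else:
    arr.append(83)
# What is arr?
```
[29, 46]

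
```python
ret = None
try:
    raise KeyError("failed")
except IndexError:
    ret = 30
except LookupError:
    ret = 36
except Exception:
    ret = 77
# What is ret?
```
36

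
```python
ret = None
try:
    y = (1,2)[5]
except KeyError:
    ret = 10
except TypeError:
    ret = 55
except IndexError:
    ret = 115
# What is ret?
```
115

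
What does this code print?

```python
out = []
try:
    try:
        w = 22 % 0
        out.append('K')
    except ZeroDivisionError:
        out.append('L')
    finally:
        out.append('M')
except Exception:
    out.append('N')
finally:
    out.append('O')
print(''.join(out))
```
LMO

Both finally blocks run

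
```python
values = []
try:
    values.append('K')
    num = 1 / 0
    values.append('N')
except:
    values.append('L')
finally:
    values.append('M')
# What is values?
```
['K', 'L', 'M']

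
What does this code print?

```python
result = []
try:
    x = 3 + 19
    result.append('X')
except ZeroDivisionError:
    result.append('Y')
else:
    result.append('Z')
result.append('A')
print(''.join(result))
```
XZA

else block runs when no exception occurs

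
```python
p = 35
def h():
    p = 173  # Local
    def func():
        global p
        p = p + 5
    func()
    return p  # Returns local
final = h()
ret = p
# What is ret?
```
40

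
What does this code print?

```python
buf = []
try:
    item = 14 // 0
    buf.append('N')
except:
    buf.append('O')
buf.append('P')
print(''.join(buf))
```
OP

Exception raised in try, caught by bare except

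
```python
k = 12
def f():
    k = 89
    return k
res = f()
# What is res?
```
89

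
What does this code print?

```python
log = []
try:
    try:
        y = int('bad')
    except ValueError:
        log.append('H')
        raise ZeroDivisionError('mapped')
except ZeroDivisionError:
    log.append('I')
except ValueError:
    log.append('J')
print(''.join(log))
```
HI

New ZeroDivisionError raised, caught by outer ZeroDivisionError handler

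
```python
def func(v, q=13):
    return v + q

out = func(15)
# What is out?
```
28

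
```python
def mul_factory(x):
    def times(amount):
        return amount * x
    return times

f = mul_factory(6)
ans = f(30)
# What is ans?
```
180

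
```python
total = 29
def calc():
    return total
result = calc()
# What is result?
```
29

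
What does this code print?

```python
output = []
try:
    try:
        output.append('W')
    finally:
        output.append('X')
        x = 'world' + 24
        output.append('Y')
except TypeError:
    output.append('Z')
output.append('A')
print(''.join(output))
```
WXZA

Exception in inner finally caught by outer except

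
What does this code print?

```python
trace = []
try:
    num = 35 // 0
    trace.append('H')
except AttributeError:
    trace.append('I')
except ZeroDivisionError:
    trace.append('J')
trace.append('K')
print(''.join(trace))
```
JK

ZeroDivisionError is caught by its specific handler, not AttributeError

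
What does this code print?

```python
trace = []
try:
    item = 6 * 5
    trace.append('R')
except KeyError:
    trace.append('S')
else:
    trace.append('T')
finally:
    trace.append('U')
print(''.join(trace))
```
RTU

else runs before finally when no exception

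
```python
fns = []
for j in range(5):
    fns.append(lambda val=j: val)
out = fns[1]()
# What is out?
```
1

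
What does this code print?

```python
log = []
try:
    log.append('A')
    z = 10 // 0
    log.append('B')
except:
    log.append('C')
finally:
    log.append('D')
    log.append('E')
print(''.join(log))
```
ACDE

Code before exception runs, then except, then all of finally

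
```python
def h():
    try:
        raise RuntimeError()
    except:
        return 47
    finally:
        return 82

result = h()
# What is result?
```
82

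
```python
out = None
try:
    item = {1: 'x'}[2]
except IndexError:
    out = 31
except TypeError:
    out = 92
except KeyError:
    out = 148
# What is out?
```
148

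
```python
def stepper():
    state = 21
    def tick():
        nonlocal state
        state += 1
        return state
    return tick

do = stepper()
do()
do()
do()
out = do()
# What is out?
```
25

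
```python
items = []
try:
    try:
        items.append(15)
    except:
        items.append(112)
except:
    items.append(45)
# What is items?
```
[15]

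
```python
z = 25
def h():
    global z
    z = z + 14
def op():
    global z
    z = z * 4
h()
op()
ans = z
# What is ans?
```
156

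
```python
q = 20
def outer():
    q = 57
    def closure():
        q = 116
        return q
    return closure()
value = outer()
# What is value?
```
116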